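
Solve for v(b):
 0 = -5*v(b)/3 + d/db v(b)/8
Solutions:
 v(b) = C1*exp(40*b/3)


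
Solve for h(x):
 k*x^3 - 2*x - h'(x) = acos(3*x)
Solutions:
 h(x) = C1 + k*x^4/4 - x^2 - x*acos(3*x) + sqrt(1 - 9*x^2)/3


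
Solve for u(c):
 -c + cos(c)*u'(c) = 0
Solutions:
 u(c) = C1 + Integral(c/cos(c), c)


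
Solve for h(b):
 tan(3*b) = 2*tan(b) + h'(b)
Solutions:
 h(b) = C1 + 2*log(cos(b)) - log(cos(3*b))/3


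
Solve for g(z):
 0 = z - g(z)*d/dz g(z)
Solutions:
 g(z) = -sqrt(C1 + z^2)
 g(z) = sqrt(C1 + z^2)


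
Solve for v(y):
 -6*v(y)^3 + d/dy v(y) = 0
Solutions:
 v(y) = -sqrt(2)*sqrt(-1/(C1 + 6*y))/2
 v(y) = sqrt(2)*sqrt(-1/(C1 + 6*y))/2


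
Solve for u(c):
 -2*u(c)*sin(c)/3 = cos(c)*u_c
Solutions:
 u(c) = C1*cos(c)^(2/3)


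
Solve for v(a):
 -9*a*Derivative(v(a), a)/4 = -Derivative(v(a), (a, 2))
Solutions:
 v(a) = C1 + C2*erfi(3*sqrt(2)*a/4)


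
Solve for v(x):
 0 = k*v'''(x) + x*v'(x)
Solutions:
 v(x) = C1 + Integral(C2*airyai(x*(-1/k)^(1/3)) + C3*airybi(x*(-1/k)^(1/3)), x)


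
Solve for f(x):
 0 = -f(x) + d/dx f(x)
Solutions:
 f(x) = C1*exp(x)


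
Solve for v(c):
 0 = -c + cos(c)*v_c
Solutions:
 v(c) = C1 + Integral(c/cos(c), c)


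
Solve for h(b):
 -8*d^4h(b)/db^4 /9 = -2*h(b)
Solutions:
 h(b) = C1*exp(-sqrt(6)*b/2) + C2*exp(sqrt(6)*b/2) + C3*sin(sqrt(6)*b/2) + C4*cos(sqrt(6)*b/2)


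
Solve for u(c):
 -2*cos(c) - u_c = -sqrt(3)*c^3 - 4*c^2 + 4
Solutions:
 u(c) = C1 + sqrt(3)*c^4/4 + 4*c^3/3 - 4*c - 2*sin(c)


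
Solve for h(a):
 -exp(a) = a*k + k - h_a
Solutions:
 h(a) = C1 + a^2*k/2 + a*k + exp(a)


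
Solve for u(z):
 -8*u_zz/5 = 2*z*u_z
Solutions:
 u(z) = C1 + C2*erf(sqrt(10)*z/4)


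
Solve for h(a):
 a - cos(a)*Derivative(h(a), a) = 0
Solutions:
 h(a) = C1 + Integral(a/cos(a), a)


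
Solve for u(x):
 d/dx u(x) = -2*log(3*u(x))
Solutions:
 Integral(1/(log(_y) + log(3)), (_y, u(x)))/2 = C1 - x


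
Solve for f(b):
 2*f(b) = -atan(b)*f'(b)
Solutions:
 f(b) = C1*exp(-2*Integral(1/atan(b), b))


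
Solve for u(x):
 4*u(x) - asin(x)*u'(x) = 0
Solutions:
 u(x) = C1*exp(4*Integral(1/asin(x), x))


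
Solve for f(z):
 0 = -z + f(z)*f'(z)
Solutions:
 f(z) = -sqrt(C1 + z^2)
 f(z) = sqrt(C1 + z^2)


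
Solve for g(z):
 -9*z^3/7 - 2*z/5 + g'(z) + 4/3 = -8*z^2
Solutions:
 g(z) = C1 + 9*z^4/28 - 8*z^3/3 + z^2/5 - 4*z/3


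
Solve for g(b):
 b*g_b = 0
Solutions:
 g(b) = C1


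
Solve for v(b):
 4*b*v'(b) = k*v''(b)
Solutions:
 v(b) = C1 + C2*erf(sqrt(2)*b*sqrt(-1/k))/sqrt(-1/k)


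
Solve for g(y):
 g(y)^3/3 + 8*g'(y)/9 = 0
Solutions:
 g(y) = -2*sqrt(-1/(C1 - 3*y))
 g(y) = 2*sqrt(-1/(C1 - 3*y))


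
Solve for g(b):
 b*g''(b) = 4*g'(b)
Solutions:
 g(b) = C1 + C2*b^5


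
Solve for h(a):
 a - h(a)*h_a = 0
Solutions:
 h(a) = -sqrt(C1 + a^2)
 h(a) = sqrt(C1 + a^2)


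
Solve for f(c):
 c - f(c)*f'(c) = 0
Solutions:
 f(c) = -sqrt(C1 + c^2)
 f(c) = sqrt(C1 + c^2)


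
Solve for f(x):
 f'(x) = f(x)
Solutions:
 f(x) = C1*exp(x)


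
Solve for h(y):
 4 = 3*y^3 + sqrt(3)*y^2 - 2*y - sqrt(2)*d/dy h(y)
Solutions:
 h(y) = C1 + 3*sqrt(2)*y^4/8 + sqrt(6)*y^3/6 - sqrt(2)*y^2/2 - 2*sqrt(2)*y


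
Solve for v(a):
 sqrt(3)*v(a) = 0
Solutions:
 v(a) = 0


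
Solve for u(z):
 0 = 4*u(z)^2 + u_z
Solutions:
 u(z) = 1/(C1 + 4*z)


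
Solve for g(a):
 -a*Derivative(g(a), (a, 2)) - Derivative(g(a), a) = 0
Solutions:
 g(a) = C1 + C2*log(a)


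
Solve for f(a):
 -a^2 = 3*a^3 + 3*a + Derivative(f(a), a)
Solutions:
 f(a) = C1 - 3*a^4/4 - a^3/3 - 3*a^2/2


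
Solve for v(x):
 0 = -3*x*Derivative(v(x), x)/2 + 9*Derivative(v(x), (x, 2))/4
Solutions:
 v(x) = C1 + C2*erfi(sqrt(3)*x/3)


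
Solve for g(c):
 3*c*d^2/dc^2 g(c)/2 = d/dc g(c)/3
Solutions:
 g(c) = C1 + C2*c^(11/9)


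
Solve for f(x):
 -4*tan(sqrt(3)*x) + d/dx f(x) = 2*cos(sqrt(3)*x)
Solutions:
 f(x) = C1 - 4*sqrt(3)*log(cos(sqrt(3)*x))/3 + 2*sqrt(3)*sin(sqrt(3)*x)/3


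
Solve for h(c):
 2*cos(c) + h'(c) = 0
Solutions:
 h(c) = C1 - 2*sin(c)


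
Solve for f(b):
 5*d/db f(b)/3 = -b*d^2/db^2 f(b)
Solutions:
 f(b) = C1 + C2/b^(2/3)


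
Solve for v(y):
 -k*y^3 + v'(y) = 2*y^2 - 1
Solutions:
 v(y) = C1 + k*y^4/4 + 2*y^3/3 - y


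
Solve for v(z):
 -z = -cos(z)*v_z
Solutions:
 v(z) = C1 + Integral(z/cos(z), z)


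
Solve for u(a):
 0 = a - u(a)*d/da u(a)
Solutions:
 u(a) = -sqrt(C1 + a^2)
 u(a) = sqrt(C1 + a^2)


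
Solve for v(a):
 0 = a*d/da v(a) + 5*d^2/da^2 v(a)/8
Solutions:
 v(a) = C1 + C2*erf(2*sqrt(5)*a/5)


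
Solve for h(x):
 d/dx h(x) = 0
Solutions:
 h(x) = C1


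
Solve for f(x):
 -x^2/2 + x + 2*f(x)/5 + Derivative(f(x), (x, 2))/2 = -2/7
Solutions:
 f(x) = C1*sin(2*sqrt(5)*x/5) + C2*cos(2*sqrt(5)*x/5) + 5*x^2/4 - 5*x/2 - 215/56


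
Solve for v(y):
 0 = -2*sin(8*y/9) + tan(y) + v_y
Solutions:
 v(y) = C1 + log(cos(y)) - 9*cos(8*y/9)/4


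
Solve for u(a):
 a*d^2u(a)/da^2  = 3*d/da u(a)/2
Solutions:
 u(a) = C1 + C2*a^(5/2)


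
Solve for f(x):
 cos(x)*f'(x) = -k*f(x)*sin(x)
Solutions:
 f(x) = C1*exp(k*log(cos(x)))


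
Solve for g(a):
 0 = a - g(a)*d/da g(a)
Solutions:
 g(a) = -sqrt(C1 + a^2)
 g(a) = sqrt(C1 + a^2)


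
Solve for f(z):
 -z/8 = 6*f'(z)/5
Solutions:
 f(z) = C1 - 5*z^2/96


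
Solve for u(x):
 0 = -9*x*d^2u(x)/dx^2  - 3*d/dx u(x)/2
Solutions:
 u(x) = C1 + C2*x^(5/6)


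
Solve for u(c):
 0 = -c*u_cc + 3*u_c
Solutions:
 u(c) = C1 + C2*c^4


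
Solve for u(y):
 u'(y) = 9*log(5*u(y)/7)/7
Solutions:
 -7*Integral(1/(log(_y) - log(7) + log(5)), (_y, u(y)))/9 = C1 - y


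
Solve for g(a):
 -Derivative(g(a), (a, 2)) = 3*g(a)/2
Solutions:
 g(a) = C1*sin(sqrt(6)*a/2) + C2*cos(sqrt(6)*a/2)


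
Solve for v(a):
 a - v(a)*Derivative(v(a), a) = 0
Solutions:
 v(a) = -sqrt(C1 + a^2)
 v(a) = sqrt(C1 + a^2)


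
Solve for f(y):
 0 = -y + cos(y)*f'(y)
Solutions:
 f(y) = C1 + Integral(y/cos(y), y)


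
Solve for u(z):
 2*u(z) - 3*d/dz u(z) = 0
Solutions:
 u(z) = C1*exp(2*z/3)


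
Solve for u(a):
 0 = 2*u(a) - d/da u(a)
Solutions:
 u(a) = C1*exp(2*a)


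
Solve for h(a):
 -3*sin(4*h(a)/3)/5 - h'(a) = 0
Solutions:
 3*a/5 + 3*log(cos(4*h(a)/3) - 1)/8 - 3*log(cos(4*h(a)/3) + 1)/8 = C1


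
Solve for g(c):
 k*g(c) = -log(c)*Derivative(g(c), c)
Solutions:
 g(c) = C1*exp(-k*li(c))


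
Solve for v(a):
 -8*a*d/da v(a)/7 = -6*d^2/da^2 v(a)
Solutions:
 v(a) = C1 + C2*erfi(sqrt(42)*a/21)


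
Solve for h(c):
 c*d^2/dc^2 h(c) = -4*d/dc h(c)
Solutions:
 h(c) = C1 + C2/c^3


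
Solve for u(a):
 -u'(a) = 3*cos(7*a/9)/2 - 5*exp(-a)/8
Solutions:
 u(a) = C1 - 27*sin(7*a/9)/14 - 5*exp(-a)/8


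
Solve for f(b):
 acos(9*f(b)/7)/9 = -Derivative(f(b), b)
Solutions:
 Integral(1/acos(9*_y/7), (_y, f(b))) = C1 - b/9


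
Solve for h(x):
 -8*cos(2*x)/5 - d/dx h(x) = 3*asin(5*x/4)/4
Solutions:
 h(x) = C1 - 3*x*asin(5*x/4)/4 - 3*sqrt(16 - 25*x^2)/20 - 4*sin(2*x)/5


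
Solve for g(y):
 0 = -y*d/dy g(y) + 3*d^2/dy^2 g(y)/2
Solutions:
 g(y) = C1 + C2*erfi(sqrt(3)*y/3)


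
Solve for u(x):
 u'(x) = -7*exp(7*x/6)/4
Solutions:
 u(x) = C1 - 3*exp(7*x/6)/2


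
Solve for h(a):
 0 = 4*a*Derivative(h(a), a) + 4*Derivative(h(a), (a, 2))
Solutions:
 h(a) = C1 + C2*erf(sqrt(2)*a/2)


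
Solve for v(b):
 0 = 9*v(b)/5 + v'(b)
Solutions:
 v(b) = C1*exp(-9*b/5)


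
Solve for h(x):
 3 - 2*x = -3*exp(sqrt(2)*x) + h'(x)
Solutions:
 h(x) = C1 - x^2 + 3*x + 3*sqrt(2)*exp(sqrt(2)*x)/2


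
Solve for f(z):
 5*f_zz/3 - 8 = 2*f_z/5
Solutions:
 f(z) = C1 + C2*exp(6*z/25) - 20*z


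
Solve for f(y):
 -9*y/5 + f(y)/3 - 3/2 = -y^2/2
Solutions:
 f(y) = -3*y^2/2 + 27*y/5 + 9/2


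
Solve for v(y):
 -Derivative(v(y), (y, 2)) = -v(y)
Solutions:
 v(y) = C1*exp(-y) + C2*exp(y)


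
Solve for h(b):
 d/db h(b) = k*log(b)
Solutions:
 h(b) = C1 + b*k*log(b) - b*k


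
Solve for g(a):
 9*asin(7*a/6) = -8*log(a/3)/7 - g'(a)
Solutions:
 g(a) = C1 - 8*a*log(a)/7 - 9*a*asin(7*a/6) + 8*a/7 + 8*a*log(3)/7 - 9*sqrt(36 - 49*a^2)/7


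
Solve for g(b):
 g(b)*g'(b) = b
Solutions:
 g(b) = -sqrt(C1 + b^2)
 g(b) = sqrt(C1 + b^2)


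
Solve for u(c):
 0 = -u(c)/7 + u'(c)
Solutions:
 u(c) = C1*exp(c/7)


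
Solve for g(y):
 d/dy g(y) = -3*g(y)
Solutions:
 g(y) = C1*exp(-3*y)


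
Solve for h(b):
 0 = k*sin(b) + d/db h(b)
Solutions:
 h(b) = C1 + k*cos(b)


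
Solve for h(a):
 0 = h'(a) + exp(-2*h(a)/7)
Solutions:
 h(a) = 7*log(-sqrt(C1 - a)) - 7*log(7) + 7*log(14)/2
 h(a) = 7*log(C1 - a)/2 - 7*log(7) + 7*log(14)/2


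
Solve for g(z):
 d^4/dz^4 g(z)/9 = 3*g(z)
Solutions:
 g(z) = C1*exp(-3^(3/4)*z) + C2*exp(3^(3/4)*z) + C3*sin(3^(3/4)*z) + C4*cos(3^(3/4)*z)


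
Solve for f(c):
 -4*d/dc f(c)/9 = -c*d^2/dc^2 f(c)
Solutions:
 f(c) = C1 + C2*c^(13/9)


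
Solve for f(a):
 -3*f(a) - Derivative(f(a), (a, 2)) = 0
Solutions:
 f(a) = C1*sin(sqrt(3)*a) + C2*cos(sqrt(3)*a)


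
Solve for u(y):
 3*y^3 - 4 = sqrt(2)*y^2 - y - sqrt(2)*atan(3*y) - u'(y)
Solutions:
 u(y) = C1 - 3*y^4/4 + sqrt(2)*y^3/3 - y^2/2 + 4*y - sqrt(2)*(y*atan(3*y) - log(9*y^2 + 1)/6)


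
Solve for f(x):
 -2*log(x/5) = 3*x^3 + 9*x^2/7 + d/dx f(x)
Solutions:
 f(x) = C1 - 3*x^4/4 - 3*x^3/7 - 2*x*log(x) + 2*x + 2*x*log(5)


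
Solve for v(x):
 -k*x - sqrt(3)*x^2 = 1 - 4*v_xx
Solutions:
 v(x) = C1 + C2*x + k*x^3/24 + sqrt(3)*x^4/48 + x^2/8


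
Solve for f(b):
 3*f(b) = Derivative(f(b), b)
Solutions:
 f(b) = C1*exp(3*b)


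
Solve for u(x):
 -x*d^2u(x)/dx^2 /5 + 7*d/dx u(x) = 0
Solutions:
 u(x) = C1 + C2*x^36


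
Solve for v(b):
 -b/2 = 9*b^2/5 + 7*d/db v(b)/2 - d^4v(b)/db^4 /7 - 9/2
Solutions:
 v(b) = C1 + C4*exp(14^(2/3)*b/2) - 6*b^3/35 - b^2/14 + 9*b/7 + (C2*sin(14^(2/3)*sqrt(3)*b/4) + C3*cos(14^(2/3)*sqrt(3)*b/4))*exp(-14^(2/3)*b/4)


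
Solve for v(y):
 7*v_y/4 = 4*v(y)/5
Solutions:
 v(y) = C1*exp(16*y/35)


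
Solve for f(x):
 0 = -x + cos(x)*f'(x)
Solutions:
 f(x) = C1 + Integral(x/cos(x), x)


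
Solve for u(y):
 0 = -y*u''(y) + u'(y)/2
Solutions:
 u(y) = C1 + C2*y^(3/2)


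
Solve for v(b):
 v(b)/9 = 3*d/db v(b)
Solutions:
 v(b) = C1*exp(b/27)


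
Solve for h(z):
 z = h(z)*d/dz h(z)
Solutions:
 h(z) = -sqrt(C1 + z^2)
 h(z) = sqrt(C1 + z^2)


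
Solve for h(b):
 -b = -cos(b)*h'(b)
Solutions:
 h(b) = C1 + Integral(b/cos(b), b)


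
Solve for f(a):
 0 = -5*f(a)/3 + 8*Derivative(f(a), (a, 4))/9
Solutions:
 f(a) = C1*exp(-30^(1/4)*a/2) + C2*exp(30^(1/4)*a/2) + C3*sin(30^(1/4)*a/2) + C4*cos(30^(1/4)*a/2)


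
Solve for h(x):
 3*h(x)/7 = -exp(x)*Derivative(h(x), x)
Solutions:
 h(x) = C1*exp(3*exp(-x)/7)


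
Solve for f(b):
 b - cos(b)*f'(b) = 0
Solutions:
 f(b) = C1 + Integral(b/cos(b), b)


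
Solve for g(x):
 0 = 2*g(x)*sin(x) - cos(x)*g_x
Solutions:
 g(x) = C1/cos(x)^2


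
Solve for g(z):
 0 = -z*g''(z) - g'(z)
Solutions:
 g(z) = C1 + C2*log(z)


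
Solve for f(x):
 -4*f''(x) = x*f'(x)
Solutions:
 f(x) = C1 + C2*erf(sqrt(2)*x/4)


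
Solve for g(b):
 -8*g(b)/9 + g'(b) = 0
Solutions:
 g(b) = C1*exp(8*b/9)


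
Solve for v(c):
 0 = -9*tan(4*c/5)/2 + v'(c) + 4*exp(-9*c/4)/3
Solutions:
 v(c) = C1 + 45*log(tan(4*c/5)^2 + 1)/16 + 16*exp(-9*c/4)/27


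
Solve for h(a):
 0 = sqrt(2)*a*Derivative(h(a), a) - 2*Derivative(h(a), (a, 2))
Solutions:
 h(a) = C1 + C2*erfi(2^(1/4)*a/2)


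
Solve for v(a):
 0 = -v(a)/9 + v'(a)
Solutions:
 v(a) = C1*exp(a/9)


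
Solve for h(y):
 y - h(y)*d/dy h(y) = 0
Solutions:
 h(y) = -sqrt(C1 + y^2)
 h(y) = sqrt(C1 + y^2)


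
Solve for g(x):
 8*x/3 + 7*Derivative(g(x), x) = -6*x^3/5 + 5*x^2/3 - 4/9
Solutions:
 g(x) = C1 - 3*x^4/70 + 5*x^3/63 - 4*x^2/21 - 4*x/63


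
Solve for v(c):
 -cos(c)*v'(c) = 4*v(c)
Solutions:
 v(c) = C1*(sin(c)^2 - 2*sin(c) + 1)/(sin(c)^2 + 2*sin(c) + 1)


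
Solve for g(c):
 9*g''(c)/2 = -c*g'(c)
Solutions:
 g(c) = C1 + C2*erf(c/3)


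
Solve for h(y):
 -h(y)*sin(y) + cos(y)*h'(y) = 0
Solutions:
 h(y) = C1/cos(y)


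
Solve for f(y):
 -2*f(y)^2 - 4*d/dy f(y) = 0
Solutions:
 f(y) = 2/(C1 + y)


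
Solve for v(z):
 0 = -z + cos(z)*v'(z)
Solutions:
 v(z) = C1 + Integral(z/cos(z), z)


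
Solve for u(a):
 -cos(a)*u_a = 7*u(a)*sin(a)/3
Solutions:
 u(a) = C1*cos(a)^(7/3)


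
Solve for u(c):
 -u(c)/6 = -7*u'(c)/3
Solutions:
 u(c) = C1*exp(c/14)


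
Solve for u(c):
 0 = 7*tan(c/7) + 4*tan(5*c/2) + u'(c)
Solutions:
 u(c) = C1 + 49*log(cos(c/7)) + 8*log(cos(5*c/2))/5


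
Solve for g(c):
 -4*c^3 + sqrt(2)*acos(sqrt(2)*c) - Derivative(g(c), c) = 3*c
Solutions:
 g(c) = C1 - c^4 - 3*c^2/2 + sqrt(2)*(c*acos(sqrt(2)*c) - sqrt(2)*sqrt(1 - 2*c^2)/2)


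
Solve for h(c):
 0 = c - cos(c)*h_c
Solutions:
 h(c) = C1 + Integral(c/cos(c), c)


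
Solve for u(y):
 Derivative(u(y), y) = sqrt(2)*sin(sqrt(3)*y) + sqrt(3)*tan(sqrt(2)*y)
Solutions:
 u(y) = C1 - sqrt(6)*log(cos(sqrt(2)*y))/2 - sqrt(6)*cos(sqrt(3)*y)/3


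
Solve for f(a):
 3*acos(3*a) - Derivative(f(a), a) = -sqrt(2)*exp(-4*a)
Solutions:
 f(a) = C1 + 3*a*acos(3*a) - sqrt(1 - 9*a^2) - sqrt(2)*exp(-4*a)/4


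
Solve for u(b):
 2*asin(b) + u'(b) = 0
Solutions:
 u(b) = C1 - 2*b*asin(b) - 2*sqrt(1 - b^2)


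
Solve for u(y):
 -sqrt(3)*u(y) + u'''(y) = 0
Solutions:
 u(y) = C3*exp(3^(1/6)*y) + (C1*sin(3^(2/3)*y/2) + C2*cos(3^(2/3)*y/2))*exp(-3^(1/6)*y/2)


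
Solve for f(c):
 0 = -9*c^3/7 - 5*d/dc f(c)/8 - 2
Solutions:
 f(c) = C1 - 18*c^4/35 - 16*c/5


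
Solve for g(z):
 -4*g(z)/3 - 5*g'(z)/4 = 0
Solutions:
 g(z) = C1*exp(-16*z/15)


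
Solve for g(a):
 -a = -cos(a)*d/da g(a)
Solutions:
 g(a) = C1 + Integral(a/cos(a), a)


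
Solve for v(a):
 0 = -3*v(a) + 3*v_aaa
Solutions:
 v(a) = C3*exp(a) + (C1*sin(sqrt(3)*a/2) + C2*cos(sqrt(3)*a/2))*exp(-a/2)


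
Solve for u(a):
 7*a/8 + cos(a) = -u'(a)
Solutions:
 u(a) = C1 - 7*a^2/16 - sin(a)


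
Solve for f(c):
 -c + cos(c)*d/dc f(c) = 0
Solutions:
 f(c) = C1 + Integral(c/cos(c), c)


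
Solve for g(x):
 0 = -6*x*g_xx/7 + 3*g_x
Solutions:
 g(x) = C1 + C2*x^(9/2)


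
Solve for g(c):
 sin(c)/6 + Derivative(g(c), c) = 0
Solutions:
 g(c) = C1 + cos(c)/6


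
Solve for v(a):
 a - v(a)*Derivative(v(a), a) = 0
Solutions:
 v(a) = -sqrt(C1 + a^2)
 v(a) = sqrt(C1 + a^2)


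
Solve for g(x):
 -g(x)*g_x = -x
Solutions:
 g(x) = -sqrt(C1 + x^2)
 g(x) = sqrt(C1 + x^2)


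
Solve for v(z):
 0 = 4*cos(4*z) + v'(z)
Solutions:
 v(z) = C1 - sin(4*z)


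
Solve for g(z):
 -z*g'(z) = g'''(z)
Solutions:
 g(z) = C1 + Integral(C2*airyai(-z) + C3*airybi(-z), z)


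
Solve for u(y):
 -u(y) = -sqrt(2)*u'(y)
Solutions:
 u(y) = C1*exp(sqrt(2)*y/2)


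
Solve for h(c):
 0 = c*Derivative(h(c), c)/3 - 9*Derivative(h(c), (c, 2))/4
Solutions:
 h(c) = C1 + C2*erfi(sqrt(6)*c/9)


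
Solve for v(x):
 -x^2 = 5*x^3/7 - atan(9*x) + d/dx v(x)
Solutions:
 v(x) = C1 - 5*x^4/28 - x^3/3 + x*atan(9*x) - log(81*x^2 + 1)/18


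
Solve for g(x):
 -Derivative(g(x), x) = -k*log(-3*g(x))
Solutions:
 Integral(1/(log(-_y) + log(3)), (_y, g(x))) = C1 + k*x


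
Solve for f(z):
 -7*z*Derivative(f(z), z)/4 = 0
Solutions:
 f(z) = C1


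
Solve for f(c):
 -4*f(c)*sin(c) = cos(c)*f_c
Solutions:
 f(c) = C1*cos(c)^4


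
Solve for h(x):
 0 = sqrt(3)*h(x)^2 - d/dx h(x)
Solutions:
 h(x) = -1/(C1 + sqrt(3)*x)


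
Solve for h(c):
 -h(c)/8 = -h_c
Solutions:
 h(c) = C1*exp(c/8)


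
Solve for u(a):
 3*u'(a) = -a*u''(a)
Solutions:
 u(a) = C1 + C2/a^2


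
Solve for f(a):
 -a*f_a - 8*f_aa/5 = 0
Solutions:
 f(a) = C1 + C2*erf(sqrt(5)*a/4)


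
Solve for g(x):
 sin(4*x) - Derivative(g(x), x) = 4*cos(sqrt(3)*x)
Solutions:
 g(x) = C1 - 4*sqrt(3)*sin(sqrt(3)*x)/3 - cos(4*x)/4


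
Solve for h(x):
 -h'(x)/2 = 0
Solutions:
 h(x) = C1


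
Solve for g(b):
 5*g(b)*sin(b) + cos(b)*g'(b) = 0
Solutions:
 g(b) = C1*cos(b)^5


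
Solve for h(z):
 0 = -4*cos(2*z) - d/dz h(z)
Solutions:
 h(z) = C1 - 2*sin(2*z)


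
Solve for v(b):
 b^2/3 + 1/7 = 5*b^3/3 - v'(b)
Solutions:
 v(b) = C1 + 5*b^4/12 - b^3/9 - b/7


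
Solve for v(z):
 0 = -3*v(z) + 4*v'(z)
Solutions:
 v(z) = C1*exp(3*z/4)


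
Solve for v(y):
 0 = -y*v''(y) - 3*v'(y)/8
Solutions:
 v(y) = C1 + C2*y^(5/8)


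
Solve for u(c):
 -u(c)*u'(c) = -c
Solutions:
 u(c) = -sqrt(C1 + c^2)
 u(c) = sqrt(C1 + c^2)


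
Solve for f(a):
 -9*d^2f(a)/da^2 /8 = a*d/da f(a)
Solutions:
 f(a) = C1 + C2*erf(2*a/3)


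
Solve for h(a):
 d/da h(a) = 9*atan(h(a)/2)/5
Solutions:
 Integral(1/atan(_y/2), (_y, h(a))) = C1 + 9*a/5


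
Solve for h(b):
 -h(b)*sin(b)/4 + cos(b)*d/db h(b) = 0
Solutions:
 h(b) = C1/cos(b)^(1/4)


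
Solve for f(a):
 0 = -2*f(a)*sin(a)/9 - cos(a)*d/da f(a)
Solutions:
 f(a) = C1*cos(a)^(2/9)


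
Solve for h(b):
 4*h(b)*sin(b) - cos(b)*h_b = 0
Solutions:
 h(b) = C1/cos(b)^4


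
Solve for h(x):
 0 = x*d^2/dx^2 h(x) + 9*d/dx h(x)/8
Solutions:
 h(x) = C1 + C2/x^(1/8)


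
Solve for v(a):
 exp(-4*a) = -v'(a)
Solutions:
 v(a) = C1 + exp(-4*a)/4


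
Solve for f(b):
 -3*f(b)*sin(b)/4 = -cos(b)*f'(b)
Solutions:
 f(b) = C1/cos(b)^(3/4)


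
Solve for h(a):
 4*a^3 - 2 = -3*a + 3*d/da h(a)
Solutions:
 h(a) = C1 + a^4/3 + a^2/2 - 2*a/3


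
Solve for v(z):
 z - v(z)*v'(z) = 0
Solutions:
 v(z) = -sqrt(C1 + z^2)
 v(z) = sqrt(C1 + z^2)


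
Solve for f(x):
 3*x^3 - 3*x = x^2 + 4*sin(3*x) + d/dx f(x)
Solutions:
 f(x) = C1 + 3*x^4/4 - x^3/3 - 3*x^2/2 + 4*cos(3*x)/3


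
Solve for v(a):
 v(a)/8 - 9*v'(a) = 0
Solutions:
 v(a) = C1*exp(a/72)


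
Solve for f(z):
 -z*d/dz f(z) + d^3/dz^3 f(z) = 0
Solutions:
 f(z) = C1 + Integral(C2*airyai(z) + C3*airybi(z), z)


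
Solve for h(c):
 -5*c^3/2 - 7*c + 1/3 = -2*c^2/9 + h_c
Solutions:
 h(c) = C1 - 5*c^4/8 + 2*c^3/27 - 7*c^2/2 + c/3


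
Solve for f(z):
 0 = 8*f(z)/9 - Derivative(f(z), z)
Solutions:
 f(z) = C1*exp(8*z/9)


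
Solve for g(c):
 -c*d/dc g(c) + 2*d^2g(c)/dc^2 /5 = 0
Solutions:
 g(c) = C1 + C2*erfi(sqrt(5)*c/2)


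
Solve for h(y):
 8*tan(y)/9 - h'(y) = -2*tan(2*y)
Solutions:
 h(y) = C1 - 8*log(cos(y))/9 - log(cos(2*y))


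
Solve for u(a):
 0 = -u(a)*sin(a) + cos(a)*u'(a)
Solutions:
 u(a) = C1/cos(a)


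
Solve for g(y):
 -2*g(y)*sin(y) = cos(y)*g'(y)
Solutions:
 g(y) = C1*cos(y)^2


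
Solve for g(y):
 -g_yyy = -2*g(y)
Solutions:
 g(y) = C3*exp(2^(1/3)*y) + (C1*sin(2^(1/3)*sqrt(3)*y/2) + C2*cos(2^(1/3)*sqrt(3)*y/2))*exp(-2^(1/3)*y/2)


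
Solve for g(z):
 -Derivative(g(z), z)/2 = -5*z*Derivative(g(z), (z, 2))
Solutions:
 g(z) = C1 + C2*z^(11/10)


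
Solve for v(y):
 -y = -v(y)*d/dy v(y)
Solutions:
 v(y) = -sqrt(C1 + y^2)
 v(y) = sqrt(C1 + y^2)


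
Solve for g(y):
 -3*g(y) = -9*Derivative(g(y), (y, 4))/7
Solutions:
 g(y) = C1*exp(-3^(3/4)*7^(1/4)*y/3) + C2*exp(3^(3/4)*7^(1/4)*y/3) + C3*sin(3^(3/4)*7^(1/4)*y/3) + C4*cos(3^(3/4)*7^(1/4)*y/3)


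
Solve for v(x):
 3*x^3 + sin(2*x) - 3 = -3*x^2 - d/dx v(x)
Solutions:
 v(x) = C1 - 3*x^4/4 - x^3 + 3*x + cos(2*x)/2


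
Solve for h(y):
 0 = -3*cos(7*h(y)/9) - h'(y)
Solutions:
 3*y - 9*log(sin(7*h(y)/9) - 1)/14 + 9*log(sin(7*h(y)/9) + 1)/14 = C1


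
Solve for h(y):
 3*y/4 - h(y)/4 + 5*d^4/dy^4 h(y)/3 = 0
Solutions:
 h(y) = C1*exp(-sqrt(2)*3^(1/4)*5^(3/4)*y/10) + C2*exp(sqrt(2)*3^(1/4)*5^(3/4)*y/10) + C3*sin(sqrt(2)*3^(1/4)*5^(3/4)*y/10) + C4*cos(sqrt(2)*3^(1/4)*5^(3/4)*y/10) + 3*y


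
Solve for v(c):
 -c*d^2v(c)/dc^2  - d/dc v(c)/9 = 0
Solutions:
 v(c) = C1 + C2*c^(8/9)


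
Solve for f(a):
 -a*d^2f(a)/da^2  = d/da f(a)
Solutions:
 f(a) = C1 + C2*log(a)


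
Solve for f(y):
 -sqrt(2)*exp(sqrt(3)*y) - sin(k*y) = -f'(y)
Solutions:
 f(y) = C1 + sqrt(6)*exp(sqrt(3)*y)/3 - cos(k*y)/k


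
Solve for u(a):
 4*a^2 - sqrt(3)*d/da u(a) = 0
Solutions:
 u(a) = C1 + 4*sqrt(3)*a^3/9


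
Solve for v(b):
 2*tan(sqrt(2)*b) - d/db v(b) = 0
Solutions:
 v(b) = C1 - sqrt(2)*log(cos(sqrt(2)*b))


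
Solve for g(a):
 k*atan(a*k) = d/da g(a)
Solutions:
 g(a) = C1 + k*Piecewise((a*atan(a*k) - log(a^2*k^2 + 1)/(2*k), Ne(k, 0)), (0, True))


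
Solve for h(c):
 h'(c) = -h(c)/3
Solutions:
 h(c) = C1*exp(-c/3)


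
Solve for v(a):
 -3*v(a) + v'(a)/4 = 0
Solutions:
 v(a) = C1*exp(12*a)


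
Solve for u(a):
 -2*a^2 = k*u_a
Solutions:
 u(a) = C1 - 2*a^3/(3*k)


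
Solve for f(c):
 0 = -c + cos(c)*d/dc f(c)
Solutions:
 f(c) = C1 + Integral(c/cos(c), c)


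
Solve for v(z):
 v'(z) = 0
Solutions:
 v(z) = C1


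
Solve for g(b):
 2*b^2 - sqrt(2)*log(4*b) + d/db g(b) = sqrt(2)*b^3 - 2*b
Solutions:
 g(b) = C1 + sqrt(2)*b^4/4 - 2*b^3/3 - b^2 + sqrt(2)*b*log(b) - sqrt(2)*b + 2*sqrt(2)*b*log(2)


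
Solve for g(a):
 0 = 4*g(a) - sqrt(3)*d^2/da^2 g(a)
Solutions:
 g(a) = C1*exp(-2*3^(3/4)*a/3) + C2*exp(2*3^(3/4)*a/3)


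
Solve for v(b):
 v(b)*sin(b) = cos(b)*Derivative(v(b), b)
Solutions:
 v(b) = C1/cos(b)


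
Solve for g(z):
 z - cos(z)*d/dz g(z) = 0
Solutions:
 g(z) = C1 + Integral(z/cos(z), z)


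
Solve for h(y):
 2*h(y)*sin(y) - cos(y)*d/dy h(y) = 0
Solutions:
 h(y) = C1/cos(y)^2


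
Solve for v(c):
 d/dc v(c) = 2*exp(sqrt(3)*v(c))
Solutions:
 v(c) = sqrt(3)*(2*log(-1/(C1 + 2*c)) - log(3))/6


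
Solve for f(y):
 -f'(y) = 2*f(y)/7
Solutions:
 f(y) = C1*exp(-2*y/7)


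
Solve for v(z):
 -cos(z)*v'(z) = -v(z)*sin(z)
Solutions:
 v(z) = C1/cos(z)


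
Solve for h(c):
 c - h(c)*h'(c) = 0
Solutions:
 h(c) = -sqrt(C1 + c^2)
 h(c) = sqrt(C1 + c^2)


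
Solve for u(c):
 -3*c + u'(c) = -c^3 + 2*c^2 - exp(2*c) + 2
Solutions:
 u(c) = C1 - c^4/4 + 2*c^3/3 + 3*c^2/2 + 2*c - exp(2*c)/2


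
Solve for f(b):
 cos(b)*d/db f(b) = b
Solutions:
 f(b) = C1 + Integral(b/cos(b), b)


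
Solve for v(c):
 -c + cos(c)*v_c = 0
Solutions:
 v(c) = C1 + Integral(c/cos(c), c)


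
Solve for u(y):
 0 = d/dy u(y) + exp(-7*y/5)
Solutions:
 u(y) = C1 + 5*exp(-7*y/5)/7


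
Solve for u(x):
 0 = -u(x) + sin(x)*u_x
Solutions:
 u(x) = C1*sqrt(cos(x) - 1)/sqrt(cos(x) + 1)


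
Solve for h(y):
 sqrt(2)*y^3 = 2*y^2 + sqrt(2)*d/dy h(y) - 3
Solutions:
 h(y) = C1 + y^4/4 - sqrt(2)*y^3/3 + 3*sqrt(2)*y/2


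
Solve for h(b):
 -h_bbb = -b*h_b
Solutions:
 h(b) = C1 + Integral(C2*airyai(b) + C3*airybi(b), b)


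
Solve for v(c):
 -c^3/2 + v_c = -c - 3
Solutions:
 v(c) = C1 + c^4/8 - c^2/2 - 3*c


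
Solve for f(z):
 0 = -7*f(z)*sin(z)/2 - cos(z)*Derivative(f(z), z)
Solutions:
 f(z) = C1*cos(z)^(7/2)


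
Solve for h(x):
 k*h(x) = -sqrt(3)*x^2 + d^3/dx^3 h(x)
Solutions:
 h(x) = C1*exp(k^(1/3)*x) + C2*exp(k^(1/3)*x*(-1 + sqrt(3)*I)/2) + C3*exp(-k^(1/3)*x*(1 + sqrt(3)*I)/2) - sqrt(3)*x^2/k


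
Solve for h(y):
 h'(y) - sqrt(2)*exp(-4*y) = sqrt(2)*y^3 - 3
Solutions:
 h(y) = C1 + sqrt(2)*y^4/4 - 3*y - sqrt(2)*exp(-4*y)/4


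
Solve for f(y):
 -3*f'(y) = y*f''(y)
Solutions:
 f(y) = C1 + C2/y^2


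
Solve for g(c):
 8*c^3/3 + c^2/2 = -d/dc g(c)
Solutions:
 g(c) = C1 - 2*c^4/3 - c^3/6


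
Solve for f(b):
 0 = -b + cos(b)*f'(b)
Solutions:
 f(b) = C1 + Integral(b/cos(b), b)


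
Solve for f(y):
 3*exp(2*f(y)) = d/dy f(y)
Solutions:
 f(y) = log(-sqrt(-1/(C1 + 3*y))) - log(2)/2
 f(y) = log(-1/(C1 + 3*y))/2 - log(2)/2


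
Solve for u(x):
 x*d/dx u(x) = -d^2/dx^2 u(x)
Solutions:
 u(x) = C1 + C2*erf(sqrt(2)*x/2)


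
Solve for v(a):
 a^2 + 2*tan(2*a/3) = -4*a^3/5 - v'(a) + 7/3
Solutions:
 v(a) = C1 - a^4/5 - a^3/3 + 7*a/3 + 3*log(cos(2*a/3))


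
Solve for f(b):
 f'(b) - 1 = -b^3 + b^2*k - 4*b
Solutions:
 f(b) = C1 - b^4/4 + b^3*k/3 - 2*b^2 + b


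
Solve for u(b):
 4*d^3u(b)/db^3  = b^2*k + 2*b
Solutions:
 u(b) = C1 + C2*b + C3*b^2 + b^5*k/240 + b^4/48


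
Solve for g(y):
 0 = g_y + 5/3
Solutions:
 g(y) = C1 - 5*y/3


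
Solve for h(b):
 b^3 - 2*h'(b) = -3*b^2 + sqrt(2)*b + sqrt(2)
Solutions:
 h(b) = C1 + b^4/8 + b^3/2 - sqrt(2)*b^2/4 - sqrt(2)*b/2


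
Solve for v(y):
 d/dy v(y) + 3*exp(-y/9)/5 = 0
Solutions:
 v(y) = C1 + 27*exp(-y/9)/5


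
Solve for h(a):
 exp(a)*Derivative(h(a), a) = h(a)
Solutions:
 h(a) = C1*exp(-exp(-a))


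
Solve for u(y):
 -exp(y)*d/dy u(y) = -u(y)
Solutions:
 u(y) = C1*exp(-exp(-y))


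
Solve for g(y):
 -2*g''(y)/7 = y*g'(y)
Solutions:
 g(y) = C1 + C2*erf(sqrt(7)*y/2)


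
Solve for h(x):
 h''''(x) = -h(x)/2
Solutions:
 h(x) = (C1*sin(2^(1/4)*x/2) + C2*cos(2^(1/4)*x/2))*exp(-2^(1/4)*x/2) + (C3*sin(2^(1/4)*x/2) + C4*cos(2^(1/4)*x/2))*exp(2^(1/4)*x/2)


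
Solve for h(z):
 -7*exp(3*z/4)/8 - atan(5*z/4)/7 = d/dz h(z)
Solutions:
 h(z) = C1 - z*atan(5*z/4)/7 - 7*exp(3*z/4)/6 + 2*log(25*z^2 + 16)/35


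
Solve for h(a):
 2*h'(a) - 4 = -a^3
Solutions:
 h(a) = C1 - a^4/8 + 2*a


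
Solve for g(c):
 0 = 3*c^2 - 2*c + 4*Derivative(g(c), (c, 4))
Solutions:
 g(c) = C1 + C2*c + C3*c^2 + C4*c^3 - c^6/480 + c^5/240


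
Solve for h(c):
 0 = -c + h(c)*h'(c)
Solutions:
 h(c) = -sqrt(C1 + c^2)
 h(c) = sqrt(C1 + c^2)


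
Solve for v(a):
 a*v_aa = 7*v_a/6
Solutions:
 v(a) = C1 + C2*a^(13/6)


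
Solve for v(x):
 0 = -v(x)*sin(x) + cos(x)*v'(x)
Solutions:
 v(x) = C1/cos(x)


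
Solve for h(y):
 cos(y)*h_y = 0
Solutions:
 h(y) = C1


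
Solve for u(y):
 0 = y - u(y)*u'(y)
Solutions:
 u(y) = -sqrt(C1 + y^2)
 u(y) = sqrt(C1 + y^2)


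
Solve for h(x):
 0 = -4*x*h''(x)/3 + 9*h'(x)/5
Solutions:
 h(x) = C1 + C2*x^(47/20)


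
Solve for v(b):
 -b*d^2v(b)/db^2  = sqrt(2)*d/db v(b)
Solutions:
 v(b) = C1 + C2*b^(1 - sqrt(2))


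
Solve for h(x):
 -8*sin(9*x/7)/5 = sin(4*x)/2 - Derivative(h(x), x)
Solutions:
 h(x) = C1 - 56*cos(9*x/7)/45 - cos(4*x)/8


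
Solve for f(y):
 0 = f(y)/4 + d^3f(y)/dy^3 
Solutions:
 f(y) = C3*exp(-2^(1/3)*y/2) + (C1*sin(2^(1/3)*sqrt(3)*y/4) + C2*cos(2^(1/3)*sqrt(3)*y/4))*exp(2^(1/3)*y/4)


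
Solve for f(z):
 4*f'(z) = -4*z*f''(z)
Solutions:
 f(z) = C1 + C2*log(z)


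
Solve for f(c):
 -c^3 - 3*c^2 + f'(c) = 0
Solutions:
 f(c) = C1 + c^4/4 + c^3


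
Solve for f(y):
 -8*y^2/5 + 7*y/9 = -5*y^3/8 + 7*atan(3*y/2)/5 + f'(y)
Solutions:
 f(y) = C1 + 5*y^4/32 - 8*y^3/15 + 7*y^2/18 - 7*y*atan(3*y/2)/5 + 7*log(9*y^2 + 4)/15


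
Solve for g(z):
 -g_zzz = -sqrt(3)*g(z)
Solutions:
 g(z) = C3*exp(3^(1/6)*z) + (C1*sin(3^(2/3)*z/2) + C2*cos(3^(2/3)*z/2))*exp(-3^(1/6)*z/2)


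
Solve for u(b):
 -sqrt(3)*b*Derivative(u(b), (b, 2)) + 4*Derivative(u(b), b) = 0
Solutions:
 u(b) = C1 + C2*b^(1 + 4*sqrt(3)/3)


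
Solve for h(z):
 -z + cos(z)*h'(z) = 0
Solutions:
 h(z) = C1 + Integral(z/cos(z), z)


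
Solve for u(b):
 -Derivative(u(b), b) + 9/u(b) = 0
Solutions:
 u(b) = -sqrt(C1 + 18*b)
 u(b) = sqrt(C1 + 18*b)


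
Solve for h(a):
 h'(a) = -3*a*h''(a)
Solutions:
 h(a) = C1 + C2*a^(2/3)


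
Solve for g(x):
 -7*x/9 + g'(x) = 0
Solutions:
 g(x) = C1 + 7*x^2/18


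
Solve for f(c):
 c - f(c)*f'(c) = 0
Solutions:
 f(c) = -sqrt(C1 + c^2)
 f(c) = sqrt(C1 + c^2)


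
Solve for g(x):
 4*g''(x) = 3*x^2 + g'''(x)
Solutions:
 g(x) = C1 + C2*x + C3*exp(4*x) + x^4/16 + x^3/16 + 3*x^2/64


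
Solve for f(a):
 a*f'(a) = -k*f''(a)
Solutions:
 f(a) = C1 + C2*sqrt(k)*erf(sqrt(2)*a*sqrt(1/k)/2)


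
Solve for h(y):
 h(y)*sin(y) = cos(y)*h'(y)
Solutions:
 h(y) = C1/cos(y)


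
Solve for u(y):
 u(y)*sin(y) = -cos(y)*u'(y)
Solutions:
 u(y) = C1*cos(y)


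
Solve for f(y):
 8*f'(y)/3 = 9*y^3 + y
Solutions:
 f(y) = C1 + 27*y^4/32 + 3*y^2/16


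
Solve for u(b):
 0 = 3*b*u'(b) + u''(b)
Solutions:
 u(b) = C1 + C2*erf(sqrt(6)*b/2)


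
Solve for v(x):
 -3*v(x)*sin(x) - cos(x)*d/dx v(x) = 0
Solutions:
 v(x) = C1*cos(x)^3


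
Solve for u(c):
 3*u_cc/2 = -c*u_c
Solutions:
 u(c) = C1 + C2*erf(sqrt(3)*c/3)


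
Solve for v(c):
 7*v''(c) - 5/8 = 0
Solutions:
 v(c) = C1 + C2*c + 5*c^2/112


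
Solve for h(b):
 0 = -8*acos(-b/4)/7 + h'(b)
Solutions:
 h(b) = C1 + 8*b*acos(-b/4)/7 + 8*sqrt(16 - b^2)/7


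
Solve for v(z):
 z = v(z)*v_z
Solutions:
 v(z) = -sqrt(C1 + z^2)
 v(z) = sqrt(C1 + z^2)


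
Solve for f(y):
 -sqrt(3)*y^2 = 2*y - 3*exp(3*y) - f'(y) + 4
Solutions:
 f(y) = C1 + sqrt(3)*y^3/3 + y^2 + 4*y - exp(3*y)


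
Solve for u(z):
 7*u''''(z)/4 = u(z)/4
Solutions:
 u(z) = C1*exp(-7^(3/4)*z/7) + C2*exp(7^(3/4)*z/7) + C3*sin(7^(3/4)*z/7) + C4*cos(7^(3/4)*z/7)


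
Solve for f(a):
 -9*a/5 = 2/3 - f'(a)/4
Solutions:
 f(a) = C1 + 18*a^2/5 + 8*a/3


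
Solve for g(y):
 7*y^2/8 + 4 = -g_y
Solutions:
 g(y) = C1 - 7*y^3/24 - 4*y


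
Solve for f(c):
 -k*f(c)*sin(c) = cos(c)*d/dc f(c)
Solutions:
 f(c) = C1*exp(k*log(cos(c)))


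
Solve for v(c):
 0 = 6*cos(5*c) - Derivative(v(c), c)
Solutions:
 v(c) = C1 + 6*sin(5*c)/5


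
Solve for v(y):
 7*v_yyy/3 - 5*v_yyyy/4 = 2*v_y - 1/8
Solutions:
 v(y) = C1 + C2*exp(y*(392*2^(1/3)/(135*sqrt(7249) + 12737)^(1/3) + 2^(2/3)*(135*sqrt(7249) + 12737)^(1/3) + 56)/90)*sin(2^(1/3)*sqrt(3)*y*(-2^(1/3)*(135*sqrt(7249) + 12737)^(1/3) + 392/(135*sqrt(7249) + 12737)^(1/3))/90) + C3*exp(y*(392*2^(1/3)/(135*sqrt(7249) + 12737)^(1/3) + 2^(2/3)*(135*sqrt(7249) + 12737)^(1/3) + 56)/90)*cos(2^(1/3)*sqrt(3)*y*(-2^(1/3)*(135*sqrt(7249) + 12737)^(1/3) + 392/(135*sqrt(7249) + 12737)^(1/3))/90) + C4*exp(y*(-2^(2/3)*(135*sqrt(7249) + 12737)^(1/3) - 392*2^(1/3)/(135*sqrt(7249) + 12737)^(1/3) + 28)/45) + y/16


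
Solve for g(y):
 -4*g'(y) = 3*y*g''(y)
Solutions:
 g(y) = C1 + C2/y^(1/3)


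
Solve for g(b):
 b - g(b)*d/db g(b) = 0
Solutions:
 g(b) = -sqrt(C1 + b^2)
 g(b) = sqrt(C1 + b^2)


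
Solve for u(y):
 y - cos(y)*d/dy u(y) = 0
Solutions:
 u(y) = C1 + Integral(y/cos(y), y)


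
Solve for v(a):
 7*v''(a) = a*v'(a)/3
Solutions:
 v(a) = C1 + C2*erfi(sqrt(42)*a/42)


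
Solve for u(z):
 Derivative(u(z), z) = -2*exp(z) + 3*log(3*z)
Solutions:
 u(z) = C1 + 3*z*log(z) + 3*z*(-1 + log(3)) - 2*exp(z)


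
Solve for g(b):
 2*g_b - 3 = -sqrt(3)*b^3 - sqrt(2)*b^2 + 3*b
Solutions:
 g(b) = C1 - sqrt(3)*b^4/8 - sqrt(2)*b^3/6 + 3*b^2/4 + 3*b/2


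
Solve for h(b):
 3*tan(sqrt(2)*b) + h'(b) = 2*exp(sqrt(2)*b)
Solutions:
 h(b) = C1 + sqrt(2)*exp(sqrt(2)*b) + 3*sqrt(2)*log(cos(sqrt(2)*b))/2


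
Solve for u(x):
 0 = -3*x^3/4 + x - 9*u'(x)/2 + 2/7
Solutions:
 u(x) = C1 - x^4/24 + x^2/9 + 4*x/63


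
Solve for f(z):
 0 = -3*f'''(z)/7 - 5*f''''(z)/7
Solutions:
 f(z) = C1 + C2*z + C3*z^2 + C4*exp(-3*z/5)


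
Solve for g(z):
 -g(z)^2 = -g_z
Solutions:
 g(z) = -1/(C1 + z)


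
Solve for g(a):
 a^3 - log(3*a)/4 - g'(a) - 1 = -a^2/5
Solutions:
 g(a) = C1 + a^4/4 + a^3/15 - a*log(a)/4 - 3*a/4 - a*log(3)/4


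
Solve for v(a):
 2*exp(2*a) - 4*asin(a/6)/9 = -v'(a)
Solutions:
 v(a) = C1 + 4*a*asin(a/6)/9 + 4*sqrt(36 - a^2)/9 - exp(2*a)


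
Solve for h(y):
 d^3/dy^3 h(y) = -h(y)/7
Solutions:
 h(y) = C3*exp(-7^(2/3)*y/7) + (C1*sin(sqrt(3)*7^(2/3)*y/14) + C2*cos(sqrt(3)*7^(2/3)*y/14))*exp(7^(2/3)*y/14)


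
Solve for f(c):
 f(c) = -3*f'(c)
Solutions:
 f(c) = C1*exp(-c/3)


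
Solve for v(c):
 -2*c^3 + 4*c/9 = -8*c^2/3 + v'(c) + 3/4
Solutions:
 v(c) = C1 - c^4/2 + 8*c^3/9 + 2*c^2/9 - 3*c/4


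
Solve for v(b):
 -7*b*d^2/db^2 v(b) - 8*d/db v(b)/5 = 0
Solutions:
 v(b) = C1 + C2*b^(27/35)


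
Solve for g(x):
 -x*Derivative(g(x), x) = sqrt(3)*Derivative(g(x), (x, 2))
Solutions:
 g(x) = C1 + C2*erf(sqrt(2)*3^(3/4)*x/6)


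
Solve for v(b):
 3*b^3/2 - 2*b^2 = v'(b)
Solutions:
 v(b) = C1 + 3*b^4/8 - 2*b^3/3


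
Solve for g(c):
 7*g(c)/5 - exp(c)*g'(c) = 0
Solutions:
 g(c) = C1*exp(-7*exp(-c)/5)


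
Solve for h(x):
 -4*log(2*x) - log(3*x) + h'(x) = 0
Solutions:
 h(x) = C1 + 5*x*log(x) - 5*x + x*log(48)


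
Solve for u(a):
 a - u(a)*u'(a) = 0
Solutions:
 u(a) = -sqrt(C1 + a^2)
 u(a) = sqrt(C1 + a^2)


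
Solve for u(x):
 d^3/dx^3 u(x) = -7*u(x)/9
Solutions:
 u(x) = C3*exp(-21^(1/3)*x/3) + (C1*sin(3^(5/6)*7^(1/3)*x/6) + C2*cos(3^(5/6)*7^(1/3)*x/6))*exp(21^(1/3)*x/6)


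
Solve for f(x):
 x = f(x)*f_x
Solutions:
 f(x) = -sqrt(C1 + x^2)
 f(x) = sqrt(C1 + x^2)


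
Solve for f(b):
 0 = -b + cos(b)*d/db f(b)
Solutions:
 f(b) = C1 + Integral(b/cos(b), b)


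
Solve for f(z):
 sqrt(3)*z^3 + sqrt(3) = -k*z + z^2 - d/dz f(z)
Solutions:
 f(z) = C1 - k*z^2/2 - sqrt(3)*z^4/4 + z^3/3 - sqrt(3)*z


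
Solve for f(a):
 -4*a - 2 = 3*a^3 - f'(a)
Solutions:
 f(a) = C1 + 3*a^4/4 + 2*a^2 + 2*a


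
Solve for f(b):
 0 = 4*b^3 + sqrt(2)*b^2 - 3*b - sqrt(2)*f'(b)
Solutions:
 f(b) = C1 + sqrt(2)*b^4/2 + b^3/3 - 3*sqrt(2)*b^2/4


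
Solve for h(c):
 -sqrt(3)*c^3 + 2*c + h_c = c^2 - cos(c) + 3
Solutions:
 h(c) = C1 + sqrt(3)*c^4/4 + c^3/3 - c^2 + 3*c - sin(c)


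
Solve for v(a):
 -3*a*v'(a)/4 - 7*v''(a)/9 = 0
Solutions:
 v(a) = C1 + C2*erf(3*sqrt(42)*a/28)


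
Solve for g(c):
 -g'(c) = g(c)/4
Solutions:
 g(c) = C1*exp(-c/4)


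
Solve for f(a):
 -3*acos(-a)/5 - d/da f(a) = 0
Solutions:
 f(a) = C1 - 3*a*acos(-a)/5 - 3*sqrt(1 - a^2)/5


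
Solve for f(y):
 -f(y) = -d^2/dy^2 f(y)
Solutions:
 f(y) = C1*exp(-y) + C2*exp(y)


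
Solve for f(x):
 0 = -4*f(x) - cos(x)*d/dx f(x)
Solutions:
 f(x) = C1*(sin(x)^2 - 2*sin(x) + 1)/(sin(x)^2 + 2*sin(x) + 1)


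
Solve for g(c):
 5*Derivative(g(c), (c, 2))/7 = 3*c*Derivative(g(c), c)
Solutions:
 g(c) = C1 + C2*erfi(sqrt(210)*c/10)


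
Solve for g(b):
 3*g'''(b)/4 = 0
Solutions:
 g(b) = C1 + C2*b + C3*b^2


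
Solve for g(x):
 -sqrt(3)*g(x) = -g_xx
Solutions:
 g(x) = C1*exp(-3^(1/4)*x) + C2*exp(3^(1/4)*x)


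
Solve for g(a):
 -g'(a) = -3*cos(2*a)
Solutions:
 g(a) = C1 + 3*sin(2*a)/2


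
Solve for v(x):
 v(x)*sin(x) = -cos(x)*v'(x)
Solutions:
 v(x) = C1*cos(x)


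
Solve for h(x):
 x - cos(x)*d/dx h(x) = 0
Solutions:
 h(x) = C1 + Integral(x/cos(x), x)


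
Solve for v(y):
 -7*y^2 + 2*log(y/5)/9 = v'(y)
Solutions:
 v(y) = C1 - 7*y^3/3 + 2*y*log(y)/9 - 2*y*log(5)/9 - 2*y/9


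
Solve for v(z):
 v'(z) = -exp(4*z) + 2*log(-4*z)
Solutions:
 v(z) = C1 + 2*z*log(-z) + 2*z*(-1 + 2*log(2)) - exp(4*z)/4


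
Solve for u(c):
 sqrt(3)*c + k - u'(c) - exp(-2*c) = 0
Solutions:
 u(c) = C1 + sqrt(3)*c^2/2 + c*k + exp(-2*c)/2


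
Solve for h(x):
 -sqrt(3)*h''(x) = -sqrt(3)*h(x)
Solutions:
 h(x) = C1*exp(-x) + C2*exp(x)


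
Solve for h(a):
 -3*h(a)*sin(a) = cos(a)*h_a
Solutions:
 h(a) = C1*cos(a)^3


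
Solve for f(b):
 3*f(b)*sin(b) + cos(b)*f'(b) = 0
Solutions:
 f(b) = C1*cos(b)^3


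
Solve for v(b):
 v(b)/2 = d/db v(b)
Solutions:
 v(b) = C1*exp(b/2)


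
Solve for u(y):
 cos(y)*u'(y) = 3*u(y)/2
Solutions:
 u(y) = C1*(sin(y) + 1)^(3/4)/(sin(y) - 1)^(3/4)


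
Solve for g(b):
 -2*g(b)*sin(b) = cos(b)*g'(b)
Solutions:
 g(b) = C1*cos(b)^2


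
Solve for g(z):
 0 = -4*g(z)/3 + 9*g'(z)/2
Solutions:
 g(z) = C1*exp(8*z/27)


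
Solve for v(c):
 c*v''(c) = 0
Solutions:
 v(c) = C1 + C2*c


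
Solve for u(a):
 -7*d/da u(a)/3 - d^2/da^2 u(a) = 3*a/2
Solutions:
 u(a) = C1 + C2*exp(-7*a/3) - 9*a^2/28 + 27*a/98


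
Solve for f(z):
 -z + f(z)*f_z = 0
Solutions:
 f(z) = -sqrt(C1 + z^2)
 f(z) = sqrt(C1 + z^2)


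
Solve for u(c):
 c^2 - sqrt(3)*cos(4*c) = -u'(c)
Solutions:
 u(c) = C1 - c^3/3 + sqrt(3)*sin(4*c)/4


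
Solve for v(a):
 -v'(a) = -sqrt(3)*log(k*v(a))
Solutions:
 li(k*v(a))/k = C1 + sqrt(3)*a


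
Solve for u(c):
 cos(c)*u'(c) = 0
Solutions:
 u(c) = C1


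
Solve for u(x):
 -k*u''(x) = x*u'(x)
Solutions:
 u(x) = C1 + C2*sqrt(k)*erf(sqrt(2)*x*sqrt(1/k)/2)


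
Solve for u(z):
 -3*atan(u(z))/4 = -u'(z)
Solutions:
 Integral(1/atan(_y), (_y, u(z))) = C1 + 3*z/4


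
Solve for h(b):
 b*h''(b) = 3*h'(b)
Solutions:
 h(b) = C1 + C2*b^4


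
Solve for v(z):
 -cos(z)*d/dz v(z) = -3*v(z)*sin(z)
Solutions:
 v(z) = C1/cos(z)^3


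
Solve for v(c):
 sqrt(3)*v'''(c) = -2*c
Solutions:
 v(c) = C1 + C2*c + C3*c^2 - sqrt(3)*c^4/36


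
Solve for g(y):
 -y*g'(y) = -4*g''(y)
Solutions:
 g(y) = C1 + C2*erfi(sqrt(2)*y/4)


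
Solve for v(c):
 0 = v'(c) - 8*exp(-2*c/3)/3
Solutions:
 v(c) = C1 - 4*exp(-2*c/3)


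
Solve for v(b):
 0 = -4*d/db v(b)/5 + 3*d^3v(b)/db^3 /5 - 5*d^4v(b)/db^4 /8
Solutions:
 v(b) = C1 + C2*exp(b*(8*2^(2/3)/(25*sqrt(561) + 593)^(1/3) + 8 + 2^(1/3)*(25*sqrt(561) + 593)^(1/3))/25)*sin(2^(1/3)*sqrt(3)*b*(-(25*sqrt(561) + 593)^(1/3) + 8*2^(1/3)/(25*sqrt(561) + 593)^(1/3))/25) + C3*exp(b*(8*2^(2/3)/(25*sqrt(561) + 593)^(1/3) + 8 + 2^(1/3)*(25*sqrt(561) + 593)^(1/3))/25)*cos(2^(1/3)*sqrt(3)*b*(-(25*sqrt(561) + 593)^(1/3) + 8*2^(1/3)/(25*sqrt(561) + 593)^(1/3))/25) + C4*exp(2*b*(-2^(1/3)*(25*sqrt(561) + 593)^(1/3) - 8*2^(2/3)/(25*sqrt(561) + 593)^(1/3) + 4)/25)


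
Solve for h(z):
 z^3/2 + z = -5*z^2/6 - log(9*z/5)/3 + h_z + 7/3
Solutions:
 h(z) = C1 + z^4/8 + 5*z^3/18 + z^2/2 + z*log(z)/3 - 8*z/3 - z*log(5) + 2*z*log(15)/3


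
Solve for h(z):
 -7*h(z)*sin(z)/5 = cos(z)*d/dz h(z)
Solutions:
 h(z) = C1*cos(z)^(7/5)


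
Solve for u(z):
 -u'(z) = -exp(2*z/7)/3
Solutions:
 u(z) = C1 + 7*exp(2*z/7)/6


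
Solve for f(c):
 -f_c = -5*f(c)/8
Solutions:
 f(c) = C1*exp(5*c/8)


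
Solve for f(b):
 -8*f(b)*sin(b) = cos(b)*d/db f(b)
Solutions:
 f(b) = C1*cos(b)^8


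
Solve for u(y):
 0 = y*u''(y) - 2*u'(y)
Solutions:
 u(y) = C1 + C2*y^3


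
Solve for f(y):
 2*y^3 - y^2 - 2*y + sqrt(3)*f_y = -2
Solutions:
 f(y) = C1 - sqrt(3)*y^4/6 + sqrt(3)*y^3/9 + sqrt(3)*y^2/3 - 2*sqrt(3)*y/3


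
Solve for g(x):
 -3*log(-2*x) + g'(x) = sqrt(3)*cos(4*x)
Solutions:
 g(x) = C1 + 3*x*log(-x) - 3*x + 3*x*log(2) + sqrt(3)*sin(4*x)/4


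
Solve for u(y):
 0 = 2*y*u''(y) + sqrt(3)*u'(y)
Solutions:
 u(y) = C1 + C2*y^(1 - sqrt(3)/2)


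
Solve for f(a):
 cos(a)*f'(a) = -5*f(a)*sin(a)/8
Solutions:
 f(a) = C1*cos(a)^(5/8)


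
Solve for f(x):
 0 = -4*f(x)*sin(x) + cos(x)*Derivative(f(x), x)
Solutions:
 f(x) = C1/cos(x)^4


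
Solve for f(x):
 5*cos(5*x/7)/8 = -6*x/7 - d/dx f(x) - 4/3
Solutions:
 f(x) = C1 - 3*x^2/7 - 4*x/3 - 7*sin(5*x/7)/8


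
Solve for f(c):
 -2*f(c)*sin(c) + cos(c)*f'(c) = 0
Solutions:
 f(c) = C1/cos(c)^2


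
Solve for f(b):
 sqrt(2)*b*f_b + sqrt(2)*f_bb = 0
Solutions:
 f(b) = C1 + C2*erf(sqrt(2)*b/2)


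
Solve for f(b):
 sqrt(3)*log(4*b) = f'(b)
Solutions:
 f(b) = C1 + sqrt(3)*b*log(b) - sqrt(3)*b + 2*sqrt(3)*b*log(2)


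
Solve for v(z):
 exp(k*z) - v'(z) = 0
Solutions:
 v(z) = C1 + exp(k*z)/k


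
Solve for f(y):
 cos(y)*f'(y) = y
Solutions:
 f(y) = C1 + Integral(y/cos(y), y)


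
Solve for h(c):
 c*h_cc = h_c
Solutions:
 h(c) = C1 + C2*c^2
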